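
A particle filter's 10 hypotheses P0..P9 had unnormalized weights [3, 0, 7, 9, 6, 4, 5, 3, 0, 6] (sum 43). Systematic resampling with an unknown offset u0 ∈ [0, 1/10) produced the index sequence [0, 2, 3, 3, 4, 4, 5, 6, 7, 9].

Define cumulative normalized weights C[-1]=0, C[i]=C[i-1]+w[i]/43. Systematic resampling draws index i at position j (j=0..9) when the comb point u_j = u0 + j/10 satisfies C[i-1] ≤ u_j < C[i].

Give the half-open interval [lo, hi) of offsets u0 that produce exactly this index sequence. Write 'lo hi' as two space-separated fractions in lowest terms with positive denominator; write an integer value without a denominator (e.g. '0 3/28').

9/215 13/215

C = [3/43, 3/43, 10/43, 19/43, 25/43, 29/43, 34/43, 37/43, 37/43, 1]
j=0 picked index 0: u0 ∈ [0, 3/43)
j=1 picked index 2: u0 ∈ [-13/430, 57/430)
j=2 picked index 3: u0 ∈ [7/215, 52/215)
j=3 picked index 3: u0 ∈ [-29/430, 61/430)
j=4 picked index 4: u0 ∈ [9/215, 39/215)
j=5 picked index 4: u0 ∈ [-5/86, 7/86)
j=6 picked index 5: u0 ∈ [-4/215, 16/215)
j=7 picked index 6: u0 ∈ [-11/430, 39/430)
j=8 picked index 7: u0 ∈ [-2/215, 13/215)
j=9 picked index 9: u0 ∈ [-17/430, 1/10)
intersection: [9/215, 13/215)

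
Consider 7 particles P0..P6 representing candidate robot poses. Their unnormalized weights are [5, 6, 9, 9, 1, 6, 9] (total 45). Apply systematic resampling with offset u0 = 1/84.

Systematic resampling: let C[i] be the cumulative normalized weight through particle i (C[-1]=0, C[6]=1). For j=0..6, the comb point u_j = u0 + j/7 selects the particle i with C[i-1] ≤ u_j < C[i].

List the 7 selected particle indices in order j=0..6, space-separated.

C = [1/9, 11/45, 4/9, 29/45, 2/3, 4/5, 1]
j=0: u_0=1/84 ∈ [0, 1/9) → index 0
j=1: u_1=13/84 ∈ [1/9, 11/45) → index 1
j=2: u_2=25/84 ∈ [11/45, 4/9) → index 2
j=3: u_3=37/84 ∈ [11/45, 4/9) → index 2
j=4: u_4=7/12 ∈ [4/9, 29/45) → index 3
j=5: u_5=61/84 ∈ [2/3, 4/5) → index 5
j=6: u_6=73/84 ∈ [4/5, 1) → index 6

0 1 2 2 3 5 6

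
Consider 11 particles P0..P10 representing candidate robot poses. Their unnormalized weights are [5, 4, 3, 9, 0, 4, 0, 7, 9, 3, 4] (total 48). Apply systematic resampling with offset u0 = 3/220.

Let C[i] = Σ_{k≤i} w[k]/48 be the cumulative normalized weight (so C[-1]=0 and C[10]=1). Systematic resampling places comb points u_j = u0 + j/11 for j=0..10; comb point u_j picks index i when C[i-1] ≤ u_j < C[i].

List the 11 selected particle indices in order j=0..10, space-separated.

C = [5/48, 3/16, 1/4, 7/16, 7/16, 25/48, 25/48, 2/3, 41/48, 11/12, 1]
j=0: u_0=3/220 ∈ [0, 5/48) → index 0
j=1: u_1=23/220 ∈ [5/48, 3/16) → index 1
j=2: u_2=43/220 ∈ [3/16, 1/4) → index 2
j=3: u_3=63/220 ∈ [1/4, 7/16) → index 3
j=4: u_4=83/220 ∈ [1/4, 7/16) → index 3
j=5: u_5=103/220 ∈ [7/16, 25/48) → index 5
j=6: u_6=123/220 ∈ [25/48, 2/3) → index 7
j=7: u_7=13/20 ∈ [25/48, 2/3) → index 7
j=8: u_8=163/220 ∈ [2/3, 41/48) → index 8
j=9: u_9=183/220 ∈ [2/3, 41/48) → index 8
j=10: u_10=203/220 ∈ [11/12, 1) → index 10

0 1 2 3 3 5 7 7 8 8 10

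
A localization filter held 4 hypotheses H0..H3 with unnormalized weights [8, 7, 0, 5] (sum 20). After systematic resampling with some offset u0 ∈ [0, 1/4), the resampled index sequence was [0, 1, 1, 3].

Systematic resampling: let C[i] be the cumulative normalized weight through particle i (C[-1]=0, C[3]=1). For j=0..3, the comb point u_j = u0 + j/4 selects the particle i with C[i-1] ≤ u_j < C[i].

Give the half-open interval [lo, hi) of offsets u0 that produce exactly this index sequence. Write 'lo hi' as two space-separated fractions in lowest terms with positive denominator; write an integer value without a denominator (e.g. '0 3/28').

C = [2/5, 3/4, 3/4, 1]
j=0 picked index 0: u0 ∈ [0, 2/5)
j=1 picked index 1: u0 ∈ [3/20, 1/2)
j=2 picked index 1: u0 ∈ [-1/10, 1/4)
j=3 picked index 3: u0 ∈ [0, 1/4)
intersection: [3/20, 1/4)

3/20 1/4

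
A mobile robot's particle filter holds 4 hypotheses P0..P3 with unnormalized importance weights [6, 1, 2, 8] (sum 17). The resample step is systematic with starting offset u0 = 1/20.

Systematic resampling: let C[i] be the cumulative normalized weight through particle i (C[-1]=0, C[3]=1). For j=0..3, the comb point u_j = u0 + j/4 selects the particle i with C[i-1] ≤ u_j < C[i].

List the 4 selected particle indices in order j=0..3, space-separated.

C = [6/17, 7/17, 9/17, 1]
j=0: u_0=1/20 ∈ [0, 6/17) → index 0
j=1: u_1=3/10 ∈ [0, 6/17) → index 0
j=2: u_2=11/20 ∈ [9/17, 1) → index 3
j=3: u_3=4/5 ∈ [9/17, 1) → index 3

0 0 3 3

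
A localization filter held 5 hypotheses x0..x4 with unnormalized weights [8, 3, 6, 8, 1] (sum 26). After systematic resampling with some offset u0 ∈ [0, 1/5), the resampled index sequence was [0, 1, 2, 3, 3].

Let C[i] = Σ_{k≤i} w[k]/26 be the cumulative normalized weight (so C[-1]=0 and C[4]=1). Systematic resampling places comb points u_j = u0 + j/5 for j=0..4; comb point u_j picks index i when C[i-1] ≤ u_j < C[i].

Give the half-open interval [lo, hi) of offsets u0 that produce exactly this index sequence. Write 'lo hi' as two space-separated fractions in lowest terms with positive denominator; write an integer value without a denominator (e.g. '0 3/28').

C = [4/13, 11/26, 17/26, 25/26, 1]
j=0 picked index 0: u0 ∈ [0, 4/13)
j=1 picked index 1: u0 ∈ [7/65, 29/130)
j=2 picked index 2: u0 ∈ [3/130, 33/130)
j=3 picked index 3: u0 ∈ [7/130, 47/130)
j=4 picked index 3: u0 ∈ [-19/130, 21/130)
intersection: [7/65, 21/130)

7/65 21/130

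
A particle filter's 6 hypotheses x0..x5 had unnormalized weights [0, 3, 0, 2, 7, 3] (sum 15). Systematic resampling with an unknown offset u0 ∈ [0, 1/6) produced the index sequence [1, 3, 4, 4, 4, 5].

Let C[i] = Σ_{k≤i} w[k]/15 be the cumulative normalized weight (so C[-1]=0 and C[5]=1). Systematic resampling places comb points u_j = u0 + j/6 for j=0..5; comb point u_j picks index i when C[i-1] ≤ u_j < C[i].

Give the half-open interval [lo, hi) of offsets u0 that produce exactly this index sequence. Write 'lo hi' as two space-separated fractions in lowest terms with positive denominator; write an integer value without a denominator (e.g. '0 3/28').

1/30 2/15

C = [0, 1/5, 1/5, 1/3, 4/5, 1]
j=0 picked index 1: u0 ∈ [0, 1/5)
j=1 picked index 3: u0 ∈ [1/30, 1/6)
j=2 picked index 4: u0 ∈ [0, 7/15)
j=3 picked index 4: u0 ∈ [-1/6, 3/10)
j=4 picked index 4: u0 ∈ [-1/3, 2/15)
j=5 picked index 5: u0 ∈ [-1/30, 1/6)
intersection: [1/30, 2/15)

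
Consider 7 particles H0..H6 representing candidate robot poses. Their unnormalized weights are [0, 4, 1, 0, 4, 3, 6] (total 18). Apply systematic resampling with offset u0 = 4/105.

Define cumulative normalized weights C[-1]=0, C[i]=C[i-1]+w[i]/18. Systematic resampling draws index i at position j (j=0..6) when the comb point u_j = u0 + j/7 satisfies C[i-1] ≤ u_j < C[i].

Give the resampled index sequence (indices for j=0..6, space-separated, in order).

1 1 4 4 5 6 6

C = [0, 2/9, 5/18, 5/18, 1/2, 2/3, 1]
j=0: u_0=4/105 ∈ [0, 2/9) → index 1
j=1: u_1=19/105 ∈ [0, 2/9) → index 1
j=2: u_2=34/105 ∈ [5/18, 1/2) → index 4
j=3: u_3=7/15 ∈ [5/18, 1/2) → index 4
j=4: u_4=64/105 ∈ [1/2, 2/3) → index 5
j=5: u_5=79/105 ∈ [2/3, 1) → index 6
j=6: u_6=94/105 ∈ [2/3, 1) → index 6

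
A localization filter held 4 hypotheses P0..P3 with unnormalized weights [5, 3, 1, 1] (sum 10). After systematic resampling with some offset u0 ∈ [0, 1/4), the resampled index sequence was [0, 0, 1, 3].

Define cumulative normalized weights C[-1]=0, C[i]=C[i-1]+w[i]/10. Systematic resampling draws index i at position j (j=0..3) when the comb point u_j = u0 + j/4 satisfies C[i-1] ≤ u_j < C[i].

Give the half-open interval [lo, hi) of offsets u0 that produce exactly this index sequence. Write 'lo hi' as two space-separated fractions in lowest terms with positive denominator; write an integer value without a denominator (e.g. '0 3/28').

C = [1/2, 4/5, 9/10, 1]
j=0 picked index 0: u0 ∈ [0, 1/2)
j=1 picked index 0: u0 ∈ [-1/4, 1/4)
j=2 picked index 1: u0 ∈ [0, 3/10)
j=3 picked index 3: u0 ∈ [3/20, 1/4)
intersection: [3/20, 1/4)

3/20 1/4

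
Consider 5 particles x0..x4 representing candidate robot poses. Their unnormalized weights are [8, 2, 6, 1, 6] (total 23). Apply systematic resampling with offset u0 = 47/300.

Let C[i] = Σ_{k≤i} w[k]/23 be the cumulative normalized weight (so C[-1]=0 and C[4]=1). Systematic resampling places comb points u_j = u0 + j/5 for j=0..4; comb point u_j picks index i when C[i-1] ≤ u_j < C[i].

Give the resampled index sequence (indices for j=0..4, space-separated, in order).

0 1 2 4 4

C = [8/23, 10/23, 16/23, 17/23, 1]
j=0: u_0=47/300 ∈ [0, 8/23) → index 0
j=1: u_1=107/300 ∈ [8/23, 10/23) → index 1
j=2: u_2=167/300 ∈ [10/23, 16/23) → index 2
j=3: u_3=227/300 ∈ [17/23, 1) → index 4
j=4: u_4=287/300 ∈ [17/23, 1) → index 4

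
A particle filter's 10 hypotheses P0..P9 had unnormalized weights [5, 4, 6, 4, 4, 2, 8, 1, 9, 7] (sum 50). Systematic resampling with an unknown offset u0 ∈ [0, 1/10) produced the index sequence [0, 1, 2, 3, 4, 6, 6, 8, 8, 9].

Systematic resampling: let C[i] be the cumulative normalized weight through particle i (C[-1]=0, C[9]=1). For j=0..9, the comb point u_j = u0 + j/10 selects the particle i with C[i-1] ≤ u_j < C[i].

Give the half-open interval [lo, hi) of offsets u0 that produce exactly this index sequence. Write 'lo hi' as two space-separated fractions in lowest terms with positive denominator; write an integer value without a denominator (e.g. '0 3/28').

0 3/50

C = [1/10, 9/50, 3/10, 19/50, 23/50, 1/2, 33/50, 17/25, 43/50, 1]
j=0 picked index 0: u0 ∈ [0, 1/10)
j=1 picked index 1: u0 ∈ [0, 2/25)
j=2 picked index 2: u0 ∈ [-1/50, 1/10)
j=3 picked index 3: u0 ∈ [0, 2/25)
j=4 picked index 4: u0 ∈ [-1/50, 3/50)
j=5 picked index 6: u0 ∈ [0, 4/25)
j=6 picked index 6: u0 ∈ [-1/10, 3/50)
j=7 picked index 8: u0 ∈ [-1/50, 4/25)
j=8 picked index 8: u0 ∈ [-3/25, 3/50)
j=9 picked index 9: u0 ∈ [-1/25, 1/10)
intersection: [0, 3/50)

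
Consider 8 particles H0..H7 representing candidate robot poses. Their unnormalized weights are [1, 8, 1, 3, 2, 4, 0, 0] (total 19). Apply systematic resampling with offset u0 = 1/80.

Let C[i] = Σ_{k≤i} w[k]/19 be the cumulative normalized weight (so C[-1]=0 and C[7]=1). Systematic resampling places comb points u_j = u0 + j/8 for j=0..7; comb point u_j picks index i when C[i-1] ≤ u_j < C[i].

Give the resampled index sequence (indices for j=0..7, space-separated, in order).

0 1 1 1 2 3 4 5

C = [1/19, 9/19, 10/19, 13/19, 15/19, 1, 1, 1]
j=0: u_0=1/80 ∈ [0, 1/19) → index 0
j=1: u_1=11/80 ∈ [1/19, 9/19) → index 1
j=2: u_2=21/80 ∈ [1/19, 9/19) → index 1
j=3: u_3=31/80 ∈ [1/19, 9/19) → index 1
j=4: u_4=41/80 ∈ [9/19, 10/19) → index 2
j=5: u_5=51/80 ∈ [10/19, 13/19) → index 3
j=6: u_6=61/80 ∈ [13/19, 15/19) → index 4
j=7: u_7=71/80 ∈ [15/19, 1) → index 5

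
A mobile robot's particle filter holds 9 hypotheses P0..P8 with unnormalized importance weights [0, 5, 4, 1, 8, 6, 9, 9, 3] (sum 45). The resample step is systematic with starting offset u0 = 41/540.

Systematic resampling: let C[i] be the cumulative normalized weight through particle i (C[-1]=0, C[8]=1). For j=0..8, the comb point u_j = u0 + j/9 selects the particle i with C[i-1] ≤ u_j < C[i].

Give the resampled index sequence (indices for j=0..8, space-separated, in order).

C = [0, 1/9, 1/5, 2/9, 2/5, 8/15, 11/15, 14/15, 1]
j=0: u_0=41/540 ∈ [0, 1/9) → index 1
j=1: u_1=101/540 ∈ [1/9, 1/5) → index 2
j=2: u_2=161/540 ∈ [2/9, 2/5) → index 4
j=3: u_3=221/540 ∈ [2/5, 8/15) → index 5
j=4: u_4=281/540 ∈ [2/5, 8/15) → index 5
j=5: u_5=341/540 ∈ [8/15, 11/15) → index 6
j=6: u_6=401/540 ∈ [11/15, 14/15) → index 7
j=7: u_7=461/540 ∈ [11/15, 14/15) → index 7
j=8: u_8=521/540 ∈ [14/15, 1) → index 8

1 2 4 5 5 6 7 7 8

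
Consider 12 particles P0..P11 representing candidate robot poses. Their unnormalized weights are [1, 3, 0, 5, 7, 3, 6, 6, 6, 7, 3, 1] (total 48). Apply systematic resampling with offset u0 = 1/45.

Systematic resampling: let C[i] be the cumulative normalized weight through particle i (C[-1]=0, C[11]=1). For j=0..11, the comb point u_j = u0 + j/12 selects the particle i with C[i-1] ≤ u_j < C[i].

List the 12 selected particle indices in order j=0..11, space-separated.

C = [1/48, 1/12, 1/12, 3/16, 1/3, 19/48, 25/48, 31/48, 37/48, 11/12, 47/48, 1]
j=0: u_0=1/45 ∈ [1/48, 1/12) → index 1
j=1: u_1=19/180 ∈ [1/12, 3/16) → index 3
j=2: u_2=17/90 ∈ [3/16, 1/3) → index 4
j=3: u_3=49/180 ∈ [3/16, 1/3) → index 4
j=4: u_4=16/45 ∈ [1/3, 19/48) → index 5
j=5: u_5=79/180 ∈ [19/48, 25/48) → index 6
j=6: u_6=47/90 ∈ [25/48, 31/48) → index 7
j=7: u_7=109/180 ∈ [25/48, 31/48) → index 7
j=8: u_8=31/45 ∈ [31/48, 37/48) → index 8
j=9: u_9=139/180 ∈ [37/48, 11/12) → index 9
j=10: u_10=77/90 ∈ [37/48, 11/12) → index 9
j=11: u_11=169/180 ∈ [11/12, 47/48) → index 10

1 3 4 4 5 6 7 7 8 9 9 10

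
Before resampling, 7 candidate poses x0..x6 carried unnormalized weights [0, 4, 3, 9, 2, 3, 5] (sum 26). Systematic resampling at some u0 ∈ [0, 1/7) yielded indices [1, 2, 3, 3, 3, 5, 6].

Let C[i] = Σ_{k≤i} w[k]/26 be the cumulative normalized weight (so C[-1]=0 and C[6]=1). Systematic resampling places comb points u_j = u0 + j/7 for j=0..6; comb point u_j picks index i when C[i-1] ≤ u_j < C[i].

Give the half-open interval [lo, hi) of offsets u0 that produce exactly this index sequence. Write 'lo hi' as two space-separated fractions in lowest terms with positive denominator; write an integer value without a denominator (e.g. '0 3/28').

C = [0, 2/13, 7/26, 8/13, 9/13, 21/26, 1]
j=0 picked index 1: u0 ∈ [0, 2/13)
j=1 picked index 2: u0 ∈ [1/91, 23/182)
j=2 picked index 3: u0 ∈ [-3/182, 30/91)
j=3 picked index 3: u0 ∈ [-29/182, 17/91)
j=4 picked index 3: u0 ∈ [-55/182, 4/91)
j=5 picked index 5: u0 ∈ [-2/91, 17/182)
j=6 picked index 6: u0 ∈ [-9/182, 1/7)
intersection: [1/91, 4/91)

1/91 4/91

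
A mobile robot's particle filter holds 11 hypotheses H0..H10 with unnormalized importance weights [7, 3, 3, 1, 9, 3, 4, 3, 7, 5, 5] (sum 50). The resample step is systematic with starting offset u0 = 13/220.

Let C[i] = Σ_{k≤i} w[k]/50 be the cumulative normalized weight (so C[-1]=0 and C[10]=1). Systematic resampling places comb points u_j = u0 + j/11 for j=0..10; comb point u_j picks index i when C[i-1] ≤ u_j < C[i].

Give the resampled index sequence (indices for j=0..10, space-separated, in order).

0 1 2 4 4 5 7 8 8 9 10

C = [7/50, 1/5, 13/50, 7/25, 23/50, 13/25, 3/5, 33/50, 4/5, 9/10, 1]
j=0: u_0=13/220 ∈ [0, 7/50) → index 0
j=1: u_1=3/20 ∈ [7/50, 1/5) → index 1
j=2: u_2=53/220 ∈ [1/5, 13/50) → index 2
j=3: u_3=73/220 ∈ [7/25, 23/50) → index 4
j=4: u_4=93/220 ∈ [7/25, 23/50) → index 4
j=5: u_5=113/220 ∈ [23/50, 13/25) → index 5
j=6: u_6=133/220 ∈ [3/5, 33/50) → index 7
j=7: u_7=153/220 ∈ [33/50, 4/5) → index 8
j=8: u_8=173/220 ∈ [33/50, 4/5) → index 8
j=9: u_9=193/220 ∈ [4/5, 9/10) → index 9
j=10: u_10=213/220 ∈ [9/10, 1) → index 10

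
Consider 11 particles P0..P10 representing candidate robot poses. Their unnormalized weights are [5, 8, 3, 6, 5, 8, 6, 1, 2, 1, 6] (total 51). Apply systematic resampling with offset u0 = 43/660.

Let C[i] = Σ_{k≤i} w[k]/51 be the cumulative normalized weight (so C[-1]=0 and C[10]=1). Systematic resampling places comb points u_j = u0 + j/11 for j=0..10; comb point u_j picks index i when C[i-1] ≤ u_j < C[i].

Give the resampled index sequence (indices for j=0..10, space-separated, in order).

C = [5/51, 13/51, 16/51, 22/51, 9/17, 35/51, 41/51, 14/17, 44/51, 15/17, 1]
j=0: u_0=43/660 ∈ [0, 5/51) → index 0
j=1: u_1=103/660 ∈ [5/51, 13/51) → index 1
j=2: u_2=163/660 ∈ [5/51, 13/51) → index 1
j=3: u_3=223/660 ∈ [16/51, 22/51) → index 3
j=4: u_4=283/660 ∈ [16/51, 22/51) → index 3
j=5: u_5=343/660 ∈ [22/51, 9/17) → index 4
j=6: u_6=403/660 ∈ [9/17, 35/51) → index 5
j=7: u_7=463/660 ∈ [35/51, 41/51) → index 6
j=8: u_8=523/660 ∈ [35/51, 41/51) → index 6
j=9: u_9=53/60 ∈ [15/17, 1) → index 10
j=10: u_10=643/660 ∈ [15/17, 1) → index 10

0 1 1 3 3 4 5 6 6 10 10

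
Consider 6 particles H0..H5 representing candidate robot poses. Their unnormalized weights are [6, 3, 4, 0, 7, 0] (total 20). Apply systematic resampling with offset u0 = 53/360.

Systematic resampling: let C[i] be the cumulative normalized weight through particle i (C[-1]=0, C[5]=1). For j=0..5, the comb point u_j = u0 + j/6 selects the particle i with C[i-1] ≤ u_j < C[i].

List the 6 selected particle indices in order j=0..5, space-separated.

C = [3/10, 9/20, 13/20, 13/20, 1, 1]
j=0: u_0=53/360 ∈ [0, 3/10) → index 0
j=1: u_1=113/360 ∈ [3/10, 9/20) → index 1
j=2: u_2=173/360 ∈ [9/20, 13/20) → index 2
j=3: u_3=233/360 ∈ [9/20, 13/20) → index 2
j=4: u_4=293/360 ∈ [13/20, 1) → index 4
j=5: u_5=353/360 ∈ [13/20, 1) → index 4

0 1 2 2 4 4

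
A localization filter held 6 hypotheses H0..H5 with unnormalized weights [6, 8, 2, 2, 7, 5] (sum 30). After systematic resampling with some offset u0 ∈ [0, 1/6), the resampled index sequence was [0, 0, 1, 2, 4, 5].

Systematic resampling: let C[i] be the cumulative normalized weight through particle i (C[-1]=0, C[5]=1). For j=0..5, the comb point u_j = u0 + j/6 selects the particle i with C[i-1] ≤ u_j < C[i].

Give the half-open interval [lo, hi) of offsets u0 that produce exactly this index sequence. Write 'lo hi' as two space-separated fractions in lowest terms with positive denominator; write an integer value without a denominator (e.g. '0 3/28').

C = [1/5, 7/15, 8/15, 3/5, 5/6, 1]
j=0 picked index 0: u0 ∈ [0, 1/5)
j=1 picked index 0: u0 ∈ [-1/6, 1/30)
j=2 picked index 1: u0 ∈ [-2/15, 2/15)
j=3 picked index 2: u0 ∈ [-1/30, 1/30)
j=4 picked index 4: u0 ∈ [-1/15, 1/6)
j=5 picked index 5: u0 ∈ [0, 1/6)
intersection: [0, 1/30)

0 1/30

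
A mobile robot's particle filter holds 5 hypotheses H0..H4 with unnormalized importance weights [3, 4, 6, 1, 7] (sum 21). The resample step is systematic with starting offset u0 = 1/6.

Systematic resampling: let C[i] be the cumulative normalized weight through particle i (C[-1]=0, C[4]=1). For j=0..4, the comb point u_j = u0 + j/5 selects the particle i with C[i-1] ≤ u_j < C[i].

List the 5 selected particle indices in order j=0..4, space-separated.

C = [1/7, 1/3, 13/21, 2/3, 1]
j=0: u_0=1/6 ∈ [1/7, 1/3) → index 1
j=1: u_1=11/30 ∈ [1/3, 13/21) → index 2
j=2: u_2=17/30 ∈ [1/3, 13/21) → index 2
j=3: u_3=23/30 ∈ [2/3, 1) → index 4
j=4: u_4=29/30 ∈ [2/3, 1) → index 4

1 2 2 4 4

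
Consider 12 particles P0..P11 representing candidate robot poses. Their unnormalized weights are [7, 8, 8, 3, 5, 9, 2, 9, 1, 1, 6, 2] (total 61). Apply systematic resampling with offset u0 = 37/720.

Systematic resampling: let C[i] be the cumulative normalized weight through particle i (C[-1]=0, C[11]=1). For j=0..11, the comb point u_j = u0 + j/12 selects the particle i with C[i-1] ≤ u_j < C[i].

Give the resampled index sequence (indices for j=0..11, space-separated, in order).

0 1 1 2 3 4 5 5 7 7 10 11

C = [7/61, 15/61, 23/61, 26/61, 31/61, 40/61, 42/61, 51/61, 52/61, 53/61, 59/61, 1]
j=0: u_0=37/720 ∈ [0, 7/61) → index 0
j=1: u_1=97/720 ∈ [7/61, 15/61) → index 1
j=2: u_2=157/720 ∈ [7/61, 15/61) → index 1
j=3: u_3=217/720 ∈ [15/61, 23/61) → index 2
j=4: u_4=277/720 ∈ [23/61, 26/61) → index 3
j=5: u_5=337/720 ∈ [26/61, 31/61) → index 4
j=6: u_6=397/720 ∈ [31/61, 40/61) → index 5
j=7: u_7=457/720 ∈ [31/61, 40/61) → index 5
j=8: u_8=517/720 ∈ [42/61, 51/61) → index 7
j=9: u_9=577/720 ∈ [42/61, 51/61) → index 7
j=10: u_10=637/720 ∈ [53/61, 59/61) → index 10
j=11: u_11=697/720 ∈ [59/61, 1) → index 11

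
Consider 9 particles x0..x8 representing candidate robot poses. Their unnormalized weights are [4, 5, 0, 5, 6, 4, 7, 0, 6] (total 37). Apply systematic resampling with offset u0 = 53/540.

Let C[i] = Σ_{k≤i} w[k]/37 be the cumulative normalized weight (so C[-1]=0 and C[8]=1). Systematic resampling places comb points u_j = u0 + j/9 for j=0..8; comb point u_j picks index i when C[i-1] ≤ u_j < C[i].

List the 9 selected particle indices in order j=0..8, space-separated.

C = [4/37, 9/37, 9/37, 14/37, 20/37, 24/37, 31/37, 31/37, 1]
j=0: u_0=53/540 ∈ [0, 4/37) → index 0
j=1: u_1=113/540 ∈ [4/37, 9/37) → index 1
j=2: u_2=173/540 ∈ [9/37, 14/37) → index 3
j=3: u_3=233/540 ∈ [14/37, 20/37) → index 4
j=4: u_4=293/540 ∈ [20/37, 24/37) → index 5
j=5: u_5=353/540 ∈ [24/37, 31/37) → index 6
j=6: u_6=413/540 ∈ [24/37, 31/37) → index 6
j=7: u_7=473/540 ∈ [31/37, 1) → index 8
j=8: u_8=533/540 ∈ [31/37, 1) → index 8

0 1 3 4 5 6 6 8 8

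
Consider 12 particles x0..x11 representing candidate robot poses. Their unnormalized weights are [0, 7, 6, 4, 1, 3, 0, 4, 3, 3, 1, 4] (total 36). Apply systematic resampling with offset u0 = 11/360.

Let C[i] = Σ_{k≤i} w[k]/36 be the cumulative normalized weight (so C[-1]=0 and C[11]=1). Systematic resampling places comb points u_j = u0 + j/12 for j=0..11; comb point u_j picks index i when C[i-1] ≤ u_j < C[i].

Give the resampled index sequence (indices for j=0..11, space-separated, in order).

C = [0, 7/36, 13/36, 17/36, 1/2, 7/12, 7/12, 25/36, 7/9, 31/36, 8/9, 1]
j=0: u_0=11/360 ∈ [0, 7/36) → index 1
j=1: u_1=41/360 ∈ [0, 7/36) → index 1
j=2: u_2=71/360 ∈ [7/36, 13/36) → index 2
j=3: u_3=101/360 ∈ [7/36, 13/36) → index 2
j=4: u_4=131/360 ∈ [13/36, 17/36) → index 3
j=5: u_5=161/360 ∈ [13/36, 17/36) → index 3
j=6: u_6=191/360 ∈ [1/2, 7/12) → index 5
j=7: u_7=221/360 ∈ [7/12, 25/36) → index 7
j=8: u_8=251/360 ∈ [25/36, 7/9) → index 8
j=9: u_9=281/360 ∈ [7/9, 31/36) → index 9
j=10: u_10=311/360 ∈ [31/36, 8/9) → index 10
j=11: u_11=341/360 ∈ [8/9, 1) → index 11

1 1 2 2 3 3 5 7 8 9 10 11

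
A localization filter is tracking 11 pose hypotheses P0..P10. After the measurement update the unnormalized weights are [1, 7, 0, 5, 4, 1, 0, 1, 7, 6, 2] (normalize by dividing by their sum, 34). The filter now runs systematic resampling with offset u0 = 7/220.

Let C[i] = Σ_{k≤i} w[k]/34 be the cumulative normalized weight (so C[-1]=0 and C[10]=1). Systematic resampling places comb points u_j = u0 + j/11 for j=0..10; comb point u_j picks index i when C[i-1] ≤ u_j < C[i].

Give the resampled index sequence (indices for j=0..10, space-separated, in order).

C = [1/34, 4/17, 4/17, 13/34, 1/2, 9/17, 9/17, 19/34, 13/17, 16/17, 1]
j=0: u_0=7/220 ∈ [1/34, 4/17) → index 1
j=1: u_1=27/220 ∈ [1/34, 4/17) → index 1
j=2: u_2=47/220 ∈ [1/34, 4/17) → index 1
j=3: u_3=67/220 ∈ [4/17, 13/34) → index 3
j=4: u_4=87/220 ∈ [13/34, 1/2) → index 4
j=5: u_5=107/220 ∈ [13/34, 1/2) → index 4
j=6: u_6=127/220 ∈ [19/34, 13/17) → index 8
j=7: u_7=147/220 ∈ [19/34, 13/17) → index 8
j=8: u_8=167/220 ∈ [19/34, 13/17) → index 8
j=9: u_9=17/20 ∈ [13/17, 16/17) → index 9
j=10: u_10=207/220 ∈ [13/17, 16/17) → index 9

1 1 1 3 4 4 8 8 8 9 9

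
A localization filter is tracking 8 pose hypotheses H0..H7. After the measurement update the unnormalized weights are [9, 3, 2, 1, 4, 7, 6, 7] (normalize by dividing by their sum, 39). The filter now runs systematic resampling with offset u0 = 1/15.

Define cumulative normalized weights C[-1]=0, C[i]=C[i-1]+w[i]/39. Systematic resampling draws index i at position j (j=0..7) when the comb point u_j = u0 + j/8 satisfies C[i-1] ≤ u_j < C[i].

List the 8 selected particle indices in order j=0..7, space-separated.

0 0 2 4 5 6 6 7

C = [3/13, 4/13, 14/39, 5/13, 19/39, 2/3, 32/39, 1]
j=0: u_0=1/15 ∈ [0, 3/13) → index 0
j=1: u_1=23/120 ∈ [0, 3/13) → index 0
j=2: u_2=19/60 ∈ [4/13, 14/39) → index 2
j=3: u_3=53/120 ∈ [5/13, 19/39) → index 4
j=4: u_4=17/30 ∈ [19/39, 2/3) → index 5
j=5: u_5=83/120 ∈ [2/3, 32/39) → index 6
j=6: u_6=49/60 ∈ [2/3, 32/39) → index 6
j=7: u_7=113/120 ∈ [32/39, 1) → index 7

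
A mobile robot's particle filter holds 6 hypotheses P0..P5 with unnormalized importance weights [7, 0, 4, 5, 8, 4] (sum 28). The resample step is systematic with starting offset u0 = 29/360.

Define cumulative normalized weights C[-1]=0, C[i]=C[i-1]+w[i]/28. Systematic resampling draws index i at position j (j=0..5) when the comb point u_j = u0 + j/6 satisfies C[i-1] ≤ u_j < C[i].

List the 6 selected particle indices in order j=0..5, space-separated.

0 0 3 4 4 5

C = [1/4, 1/4, 11/28, 4/7, 6/7, 1]
j=0: u_0=29/360 ∈ [0, 1/4) → index 0
j=1: u_1=89/360 ∈ [0, 1/4) → index 0
j=2: u_2=149/360 ∈ [11/28, 4/7) → index 3
j=3: u_3=209/360 ∈ [4/7, 6/7) → index 4
j=4: u_4=269/360 ∈ [4/7, 6/7) → index 4
j=5: u_5=329/360 ∈ [6/7, 1) → index 5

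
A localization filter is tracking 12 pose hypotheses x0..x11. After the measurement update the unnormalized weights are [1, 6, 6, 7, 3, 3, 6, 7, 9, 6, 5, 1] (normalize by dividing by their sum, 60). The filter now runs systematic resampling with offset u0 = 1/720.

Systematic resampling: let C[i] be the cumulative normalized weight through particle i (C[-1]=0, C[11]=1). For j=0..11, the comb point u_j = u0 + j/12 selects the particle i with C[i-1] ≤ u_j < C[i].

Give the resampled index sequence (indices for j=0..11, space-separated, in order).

0 1 2 3 4 5 6 7 8 8 9 10

C = [1/60, 7/60, 13/60, 1/3, 23/60, 13/30, 8/15, 13/20, 4/5, 9/10, 59/60, 1]
j=0: u_0=1/720 ∈ [0, 1/60) → index 0
j=1: u_1=61/720 ∈ [1/60, 7/60) → index 1
j=2: u_2=121/720 ∈ [7/60, 13/60) → index 2
j=3: u_3=181/720 ∈ [13/60, 1/3) → index 3
j=4: u_4=241/720 ∈ [1/3, 23/60) → index 4
j=5: u_5=301/720 ∈ [23/60, 13/30) → index 5
j=6: u_6=361/720 ∈ [13/30, 8/15) → index 6
j=7: u_7=421/720 ∈ [8/15, 13/20) → index 7
j=8: u_8=481/720 ∈ [13/20, 4/5) → index 8
j=9: u_9=541/720 ∈ [13/20, 4/5) → index 8
j=10: u_10=601/720 ∈ [4/5, 9/10) → index 9
j=11: u_11=661/720 ∈ [9/10, 59/60) → index 10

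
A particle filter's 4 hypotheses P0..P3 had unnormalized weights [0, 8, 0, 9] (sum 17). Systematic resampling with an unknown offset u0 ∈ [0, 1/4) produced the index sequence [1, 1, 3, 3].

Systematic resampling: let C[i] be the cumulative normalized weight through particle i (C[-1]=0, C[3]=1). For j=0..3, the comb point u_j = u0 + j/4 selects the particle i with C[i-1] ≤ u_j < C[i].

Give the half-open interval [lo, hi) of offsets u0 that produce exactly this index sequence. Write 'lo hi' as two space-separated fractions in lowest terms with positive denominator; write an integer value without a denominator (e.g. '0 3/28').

0 15/68

C = [0, 8/17, 8/17, 1]
j=0 picked index 1: u0 ∈ [0, 8/17)
j=1 picked index 1: u0 ∈ [-1/4, 15/68)
j=2 picked index 3: u0 ∈ [-1/34, 1/2)
j=3 picked index 3: u0 ∈ [-19/68, 1/4)
intersection: [0, 15/68)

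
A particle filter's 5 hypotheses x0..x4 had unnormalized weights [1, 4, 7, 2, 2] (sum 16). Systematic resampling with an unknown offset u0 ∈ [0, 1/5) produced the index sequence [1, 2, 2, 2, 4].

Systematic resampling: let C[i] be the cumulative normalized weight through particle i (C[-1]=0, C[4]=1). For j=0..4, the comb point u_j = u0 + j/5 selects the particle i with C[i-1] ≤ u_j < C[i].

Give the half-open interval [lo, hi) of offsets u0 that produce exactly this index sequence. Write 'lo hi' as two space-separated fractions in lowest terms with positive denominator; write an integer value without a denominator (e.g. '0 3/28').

C = [1/16, 5/16, 3/4, 7/8, 1]
j=0 picked index 1: u0 ∈ [1/16, 5/16)
j=1 picked index 2: u0 ∈ [9/80, 11/20)
j=2 picked index 2: u0 ∈ [-7/80, 7/20)
j=3 picked index 2: u0 ∈ [-23/80, 3/20)
j=4 picked index 4: u0 ∈ [3/40, 1/5)
intersection: [9/80, 3/20)

9/80 3/20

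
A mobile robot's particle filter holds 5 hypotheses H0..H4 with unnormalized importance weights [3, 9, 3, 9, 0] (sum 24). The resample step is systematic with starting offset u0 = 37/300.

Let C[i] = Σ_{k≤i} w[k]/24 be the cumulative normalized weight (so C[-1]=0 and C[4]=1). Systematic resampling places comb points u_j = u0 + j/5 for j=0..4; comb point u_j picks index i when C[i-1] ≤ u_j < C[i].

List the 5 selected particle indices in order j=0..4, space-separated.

0 1 2 3 3

C = [1/8, 1/2, 5/8, 1, 1]
j=0: u_0=37/300 ∈ [0, 1/8) → index 0
j=1: u_1=97/300 ∈ [1/8, 1/2) → index 1
j=2: u_2=157/300 ∈ [1/2, 5/8) → index 2
j=3: u_3=217/300 ∈ [5/8, 1) → index 3
j=4: u_4=277/300 ∈ [5/8, 1) → index 3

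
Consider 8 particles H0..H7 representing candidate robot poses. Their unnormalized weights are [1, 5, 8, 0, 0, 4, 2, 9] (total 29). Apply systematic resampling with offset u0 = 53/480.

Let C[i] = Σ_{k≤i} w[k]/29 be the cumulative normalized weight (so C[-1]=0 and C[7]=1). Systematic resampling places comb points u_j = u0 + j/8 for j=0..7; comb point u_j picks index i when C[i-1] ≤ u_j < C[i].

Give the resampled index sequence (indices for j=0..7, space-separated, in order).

C = [1/29, 6/29, 14/29, 14/29, 14/29, 18/29, 20/29, 1]
j=0: u_0=53/480 ∈ [1/29, 6/29) → index 1
j=1: u_1=113/480 ∈ [6/29, 14/29) → index 2
j=2: u_2=173/480 ∈ [6/29, 14/29) → index 2
j=3: u_3=233/480 ∈ [14/29, 18/29) → index 5
j=4: u_4=293/480 ∈ [14/29, 18/29) → index 5
j=5: u_5=353/480 ∈ [20/29, 1) → index 7
j=6: u_6=413/480 ∈ [20/29, 1) → index 7
j=7: u_7=473/480 ∈ [20/29, 1) → index 7

1 2 2 5 5 7 7 7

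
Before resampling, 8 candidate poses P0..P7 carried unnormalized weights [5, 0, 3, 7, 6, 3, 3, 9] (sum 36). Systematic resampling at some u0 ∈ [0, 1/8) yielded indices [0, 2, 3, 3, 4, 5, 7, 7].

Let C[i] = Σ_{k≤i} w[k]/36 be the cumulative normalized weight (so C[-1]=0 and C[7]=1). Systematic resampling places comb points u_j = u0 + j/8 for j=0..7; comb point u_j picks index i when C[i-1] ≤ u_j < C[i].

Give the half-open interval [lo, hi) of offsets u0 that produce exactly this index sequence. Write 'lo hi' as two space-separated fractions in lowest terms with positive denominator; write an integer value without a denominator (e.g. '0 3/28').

C = [5/36, 5/36, 2/9, 5/12, 7/12, 2/3, 3/4, 1]
j=0 picked index 0: u0 ∈ [0, 5/36)
j=1 picked index 2: u0 ∈ [1/72, 7/72)
j=2 picked index 3: u0 ∈ [-1/36, 1/6)
j=3 picked index 3: u0 ∈ [-11/72, 1/24)
j=4 picked index 4: u0 ∈ [-1/12, 1/12)
j=5 picked index 5: u0 ∈ [-1/24, 1/24)
j=6 picked index 7: u0 ∈ [0, 1/4)
j=7 picked index 7: u0 ∈ [-1/8, 1/8)
intersection: [1/72, 1/24)

1/72 1/24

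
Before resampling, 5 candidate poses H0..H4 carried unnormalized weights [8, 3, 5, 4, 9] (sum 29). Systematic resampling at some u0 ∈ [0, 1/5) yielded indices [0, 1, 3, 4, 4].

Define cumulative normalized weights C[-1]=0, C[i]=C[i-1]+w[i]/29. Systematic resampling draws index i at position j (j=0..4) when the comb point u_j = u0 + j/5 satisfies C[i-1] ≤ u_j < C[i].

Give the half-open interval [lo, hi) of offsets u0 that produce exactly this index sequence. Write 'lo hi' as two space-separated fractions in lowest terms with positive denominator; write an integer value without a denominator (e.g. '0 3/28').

22/145 26/145

C = [8/29, 11/29, 16/29, 20/29, 1]
j=0 picked index 0: u0 ∈ [0, 8/29)
j=1 picked index 1: u0 ∈ [11/145, 26/145)
j=2 picked index 3: u0 ∈ [22/145, 42/145)
j=3 picked index 4: u0 ∈ [13/145, 2/5)
j=4 picked index 4: u0 ∈ [-16/145, 1/5)
intersection: [22/145, 26/145)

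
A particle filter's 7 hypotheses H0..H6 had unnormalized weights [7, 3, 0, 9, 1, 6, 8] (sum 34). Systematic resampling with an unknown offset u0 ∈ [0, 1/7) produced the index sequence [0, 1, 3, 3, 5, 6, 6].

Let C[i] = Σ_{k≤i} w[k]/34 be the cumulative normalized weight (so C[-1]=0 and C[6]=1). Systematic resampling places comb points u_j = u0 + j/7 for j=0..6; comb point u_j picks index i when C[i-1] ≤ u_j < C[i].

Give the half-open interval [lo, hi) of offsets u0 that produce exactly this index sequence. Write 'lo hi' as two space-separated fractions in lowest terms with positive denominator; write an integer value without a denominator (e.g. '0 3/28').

15/238 31/238

C = [7/34, 5/17, 5/17, 19/34, 10/17, 13/17, 1]
j=0 picked index 0: u0 ∈ [0, 7/34)
j=1 picked index 1: u0 ∈ [15/238, 18/119)
j=2 picked index 3: u0 ∈ [1/119, 65/238)
j=3 picked index 3: u0 ∈ [-16/119, 31/238)
j=4 picked index 5: u0 ∈ [2/119, 23/119)
j=5 picked index 6: u0 ∈ [6/119, 2/7)
j=6 picked index 6: u0 ∈ [-11/119, 1/7)
intersection: [15/238, 31/238)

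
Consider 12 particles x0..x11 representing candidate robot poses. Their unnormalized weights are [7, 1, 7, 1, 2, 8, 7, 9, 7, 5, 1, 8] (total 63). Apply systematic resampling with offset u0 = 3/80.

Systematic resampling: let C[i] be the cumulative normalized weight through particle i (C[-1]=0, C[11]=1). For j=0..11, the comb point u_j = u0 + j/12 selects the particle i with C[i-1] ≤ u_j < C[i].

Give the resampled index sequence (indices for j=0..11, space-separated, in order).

0 1 2 5 5 6 7 7 8 9 10 11

C = [1/9, 8/63, 5/21, 16/63, 2/7, 26/63, 11/21, 2/3, 7/9, 6/7, 55/63, 1]
j=0: u_0=3/80 ∈ [0, 1/9) → index 0
j=1: u_1=29/240 ∈ [1/9, 8/63) → index 1
j=2: u_2=49/240 ∈ [8/63, 5/21) → index 2
j=3: u_3=23/80 ∈ [2/7, 26/63) → index 5
j=4: u_4=89/240 ∈ [2/7, 26/63) → index 5
j=5: u_5=109/240 ∈ [26/63, 11/21) → index 6
j=6: u_6=43/80 ∈ [11/21, 2/3) → index 7
j=7: u_7=149/240 ∈ [11/21, 2/3) → index 7
j=8: u_8=169/240 ∈ [2/3, 7/9) → index 8
j=9: u_9=63/80 ∈ [7/9, 6/7) → index 9
j=10: u_10=209/240 ∈ [6/7, 55/63) → index 10
j=11: u_11=229/240 ∈ [55/63, 1) → index 11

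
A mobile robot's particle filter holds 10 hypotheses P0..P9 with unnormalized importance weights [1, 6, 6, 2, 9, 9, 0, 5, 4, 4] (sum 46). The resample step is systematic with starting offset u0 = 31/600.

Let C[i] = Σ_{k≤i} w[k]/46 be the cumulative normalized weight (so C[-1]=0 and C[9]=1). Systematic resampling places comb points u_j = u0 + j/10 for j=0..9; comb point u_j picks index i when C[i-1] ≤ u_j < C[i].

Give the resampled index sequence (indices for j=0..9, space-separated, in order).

1 1 2 4 4 5 5 7 8 9

C = [1/46, 7/46, 13/46, 15/46, 12/23, 33/46, 33/46, 19/23, 21/23, 1]
j=0: u_0=31/600 ∈ [1/46, 7/46) → index 1
j=1: u_1=91/600 ∈ [1/46, 7/46) → index 1
j=2: u_2=151/600 ∈ [7/46, 13/46) → index 2
j=3: u_3=211/600 ∈ [15/46, 12/23) → index 4
j=4: u_4=271/600 ∈ [15/46, 12/23) → index 4
j=5: u_5=331/600 ∈ [12/23, 33/46) → index 5
j=6: u_6=391/600 ∈ [12/23, 33/46) → index 5
j=7: u_7=451/600 ∈ [33/46, 19/23) → index 7
j=8: u_8=511/600 ∈ [19/23, 21/23) → index 8
j=9: u_9=571/600 ∈ [21/23, 1) → index 9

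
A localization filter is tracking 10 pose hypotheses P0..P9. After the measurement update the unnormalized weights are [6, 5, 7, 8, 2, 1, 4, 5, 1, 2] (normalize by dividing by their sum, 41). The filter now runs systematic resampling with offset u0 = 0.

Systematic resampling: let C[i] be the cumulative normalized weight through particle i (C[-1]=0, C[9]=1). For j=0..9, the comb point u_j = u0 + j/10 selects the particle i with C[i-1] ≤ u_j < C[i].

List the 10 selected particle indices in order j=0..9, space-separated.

0 0 1 2 2 3 3 5 6 7

C = [6/41, 11/41, 18/41, 26/41, 28/41, 29/41, 33/41, 38/41, 39/41, 1]
j=0: u_0=0 ∈ [0, 6/41) → index 0
j=1: u_1=1/10 ∈ [0, 6/41) → index 0
j=2: u_2=1/5 ∈ [6/41, 11/41) → index 1
j=3: u_3=3/10 ∈ [11/41, 18/41) → index 2
j=4: u_4=2/5 ∈ [11/41, 18/41) → index 2
j=5: u_5=1/2 ∈ [18/41, 26/41) → index 3
j=6: u_6=3/5 ∈ [18/41, 26/41) → index 3
j=7: u_7=7/10 ∈ [28/41, 29/41) → index 5
j=8: u_8=4/5 ∈ [29/41, 33/41) → index 6
j=9: u_9=9/10 ∈ [33/41, 38/41) → index 7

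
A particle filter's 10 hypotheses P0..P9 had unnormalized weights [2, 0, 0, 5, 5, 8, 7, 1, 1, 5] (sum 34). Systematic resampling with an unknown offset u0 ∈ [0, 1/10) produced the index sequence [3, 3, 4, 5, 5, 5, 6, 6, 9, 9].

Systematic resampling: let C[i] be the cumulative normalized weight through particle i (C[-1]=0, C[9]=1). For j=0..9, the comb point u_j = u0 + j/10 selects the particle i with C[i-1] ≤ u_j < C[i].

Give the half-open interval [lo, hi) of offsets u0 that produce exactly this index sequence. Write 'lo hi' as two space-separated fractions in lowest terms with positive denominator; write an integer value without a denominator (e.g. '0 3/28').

C = [1/17, 1/17, 1/17, 7/34, 6/17, 10/17, 27/34, 14/17, 29/34, 1]
j=0 picked index 3: u0 ∈ [1/17, 7/34)
j=1 picked index 3: u0 ∈ [-7/170, 9/85)
j=2 picked index 4: u0 ∈ [1/170, 13/85)
j=3 picked index 5: u0 ∈ [9/170, 49/170)
j=4 picked index 5: u0 ∈ [-4/85, 16/85)
j=5 picked index 5: u0 ∈ [-5/34, 3/34)
j=6 picked index 6: u0 ∈ [-1/85, 33/170)
j=7 picked index 6: u0 ∈ [-19/170, 8/85)
j=8 picked index 9: u0 ∈ [9/170, 1/5)
j=9 picked index 9: u0 ∈ [-4/85, 1/10)
intersection: [1/17, 3/34)

1/17 3/34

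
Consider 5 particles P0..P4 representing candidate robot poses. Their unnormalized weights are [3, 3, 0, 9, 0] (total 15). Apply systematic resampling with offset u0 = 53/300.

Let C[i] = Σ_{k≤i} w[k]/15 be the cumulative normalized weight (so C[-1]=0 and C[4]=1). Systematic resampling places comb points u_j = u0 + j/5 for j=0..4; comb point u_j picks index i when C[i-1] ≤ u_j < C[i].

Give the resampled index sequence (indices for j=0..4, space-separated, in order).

0 1 3 3 3

C = [1/5, 2/5, 2/5, 1, 1]
j=0: u_0=53/300 ∈ [0, 1/5) → index 0
j=1: u_1=113/300 ∈ [1/5, 2/5) → index 1
j=2: u_2=173/300 ∈ [2/5, 1) → index 3
j=3: u_3=233/300 ∈ [2/5, 1) → index 3
j=4: u_4=293/300 ∈ [2/5, 1) → index 3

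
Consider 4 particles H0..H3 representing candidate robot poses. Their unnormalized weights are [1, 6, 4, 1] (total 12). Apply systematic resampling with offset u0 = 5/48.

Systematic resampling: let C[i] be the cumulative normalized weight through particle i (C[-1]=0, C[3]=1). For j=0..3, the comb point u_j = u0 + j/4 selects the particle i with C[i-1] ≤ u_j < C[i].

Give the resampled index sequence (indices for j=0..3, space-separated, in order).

1 1 2 2

C = [1/12, 7/12, 11/12, 1]
j=0: u_0=5/48 ∈ [1/12, 7/12) → index 1
j=1: u_1=17/48 ∈ [1/12, 7/12) → index 1
j=2: u_2=29/48 ∈ [7/12, 11/12) → index 2
j=3: u_3=41/48 ∈ [7/12, 11/12) → index 2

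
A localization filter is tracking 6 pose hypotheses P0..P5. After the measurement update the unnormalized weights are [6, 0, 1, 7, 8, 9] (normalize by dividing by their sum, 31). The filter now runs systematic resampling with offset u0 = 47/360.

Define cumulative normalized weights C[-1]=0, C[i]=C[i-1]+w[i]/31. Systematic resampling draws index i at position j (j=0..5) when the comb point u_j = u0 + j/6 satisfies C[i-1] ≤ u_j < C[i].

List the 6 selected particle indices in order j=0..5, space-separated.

0 3 4 4 5 5

C = [6/31, 6/31, 7/31, 14/31, 22/31, 1]
j=0: u_0=47/360 ∈ [0, 6/31) → index 0
j=1: u_1=107/360 ∈ [7/31, 14/31) → index 3
j=2: u_2=167/360 ∈ [14/31, 22/31) → index 4
j=3: u_3=227/360 ∈ [14/31, 22/31) → index 4
j=4: u_4=287/360 ∈ [22/31, 1) → index 5
j=5: u_5=347/360 ∈ [22/31, 1) → index 5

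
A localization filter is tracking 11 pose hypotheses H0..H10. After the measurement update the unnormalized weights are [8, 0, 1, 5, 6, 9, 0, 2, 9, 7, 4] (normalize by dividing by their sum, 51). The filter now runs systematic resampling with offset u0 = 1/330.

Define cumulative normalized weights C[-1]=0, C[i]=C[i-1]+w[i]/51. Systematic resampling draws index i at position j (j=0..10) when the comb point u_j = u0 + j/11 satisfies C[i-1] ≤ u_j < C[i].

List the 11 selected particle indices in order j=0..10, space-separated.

0 0 3 4 4 5 5 8 8 9 9

C = [8/51, 8/51, 3/17, 14/51, 20/51, 29/51, 29/51, 31/51, 40/51, 47/51, 1]
j=0: u_0=1/330 ∈ [0, 8/51) → index 0
j=1: u_1=31/330 ∈ [0, 8/51) → index 0
j=2: u_2=61/330 ∈ [3/17, 14/51) → index 3
j=3: u_3=91/330 ∈ [14/51, 20/51) → index 4
j=4: u_4=11/30 ∈ [14/51, 20/51) → index 4
j=5: u_5=151/330 ∈ [20/51, 29/51) → index 5
j=6: u_6=181/330 ∈ [20/51, 29/51) → index 5
j=7: u_7=211/330 ∈ [31/51, 40/51) → index 8
j=8: u_8=241/330 ∈ [31/51, 40/51) → index 8
j=9: u_9=271/330 ∈ [40/51, 47/51) → index 9
j=10: u_10=301/330 ∈ [40/51, 47/51) → index 9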